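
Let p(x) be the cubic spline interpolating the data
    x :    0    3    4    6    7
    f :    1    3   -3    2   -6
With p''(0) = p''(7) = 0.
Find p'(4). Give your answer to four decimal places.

Put m_i = p'' at the i-th knot. Here h = (3, 1, 2, 1) and Δ = (2/3, -6, 5/2, -8), so the interior equations h_(i-1)·m_(i-1) + 2(h_(i-1)+h_i)·m_i + h_i·m_(i+1) = 6(Δ_i − Δ_(i-1)) read
  3·m_0 + 8·m_1 + 1·m_2 = 6(Δ_1 - Δ_0) = -40
  1·m_1 + 6·m_2 + 2·m_3 = 6(Δ_2 - Δ_1) = 51
  2·m_2 + 6·m_3 + 1·m_4 = 6(Δ_3 - Δ_2) = -63
Natural end conditions: m_0 = m_4 = 0.
Hence m_0 = 0, m_1 = -856/125, m_2 = 1848/125, m_3 = -3857/250, m_4 = 0.
On [4, 6], p'(x) = b_2 + 2c_2·(x - 4) + 3d_2·(x - 4)² with b_2 = Δ_2 - h_2(2m_2 + m_3)/6 = -166/75, c_2 = m_2/2 = 924/125, d_2 = (m_3 - m_2)/(6h_2) = -7553/3000. So p'(4) = -166/75.

-2.2133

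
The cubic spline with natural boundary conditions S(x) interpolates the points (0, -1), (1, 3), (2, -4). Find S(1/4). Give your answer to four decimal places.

0.6445

Put M_i = S'' at the i-th knot. Here h = (1, 1) and Δ = (4, -7), so the interior equations h_(i-1)·M_(i-1) + 2(h_(i-1)+h_i)·M_i + h_i·M_(i+1) = 6(Δ_i − Δ_(i-1)) read
  1·M_0 + 4·M_1 + 1·M_2 = 6(Δ_1 - Δ_0) = -66
Natural end conditions: M_0 = M_2 = 0.
Solving the tridiagonal system: M_0 = 0, M_1 = -33/2, M_2 = 0.
On [0, 1], S(x) = -1 + 27/4·x + 0·x² - 11/4·x³.
With x = 1/4: S(1/4) = 165/256.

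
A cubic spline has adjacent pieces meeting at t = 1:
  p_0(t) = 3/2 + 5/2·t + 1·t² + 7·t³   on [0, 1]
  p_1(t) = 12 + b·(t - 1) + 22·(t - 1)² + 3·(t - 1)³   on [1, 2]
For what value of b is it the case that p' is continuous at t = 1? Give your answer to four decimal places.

p_0'(t) = 5/2 + 2·t + 21·t², so p_0'(1) = 51/2. On the right, p_1'(1) = b, so b = 51/2.

25.5000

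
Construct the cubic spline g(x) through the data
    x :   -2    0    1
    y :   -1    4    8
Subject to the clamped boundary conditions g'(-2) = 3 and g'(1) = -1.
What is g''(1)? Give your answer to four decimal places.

-17.8333

Write M_i for g''(x_i). With h_i = 2, 1 and divided differences Δ_i = 5/2, 4, the continuity of g' gives the tridiagonal system
  2·M_0 + 6·M_1 + 1·M_2 = 6(Δ_1 - Δ_0) = 9
Clamped end conditions give two more equations: 2h_0·M_0 + h_0·M_1 = 6(Δ_0 - g'(-2)) = -3 and h_1·M_1 + 2h_1·M_2 = 6(g'(1) - Δ_1) = -30.
Solving the tridiagonal system: M_0 = -43/12, M_1 = 17/3, M_2 = -107/6.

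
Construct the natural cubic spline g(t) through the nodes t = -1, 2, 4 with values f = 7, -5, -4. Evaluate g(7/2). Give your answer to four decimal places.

Put M_i = g'' at the i-th knot. Here h = (3, 2) and Δ = (-4, 1/2), so the interior equations h_(i-1)·M_(i-1) + 2(h_(i-1)+h_i)·M_i + h_i·M_(i+1) = 6(Δ_i − Δ_(i-1)) read
  3·M_0 + 10·M_1 + 2·M_2 = 6(Δ_1 - Δ_0) = 27
Natural end conditions: M_0 = M_2 = 0.
Solving: M_0 = 0, M_1 = 27/10, M_2 = 0.
On [2, 4], g(t) = -5 - 13/10·(t - 2) + 27/20·(t - 2)² - 9/40·(t - 2)³.
With (t - 2) = 3/2: g(7/2) = -299/64.

-4.6719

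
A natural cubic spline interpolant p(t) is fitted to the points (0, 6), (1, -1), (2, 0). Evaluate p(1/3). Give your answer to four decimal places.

Let m_i = p''(x_i). Step sizes h_i = 1, 1; slopes of the chords Δ_i = (y_(i+1) - y_i)/h_i = -7, 1.
  1·m_0 + 4·m_1 + 1·m_2 = 6(Δ_1 - Δ_0) = 48
Natural end conditions: m_0 = m_2 = 0.
Solving: m_0 = 0, m_1 = 12, m_2 = 0.
On [0, 1], p(t) = 6 - 9·t + 0·t² + 2·t³.
With t = 1/3: p(1/3) = 83/27.

3.0741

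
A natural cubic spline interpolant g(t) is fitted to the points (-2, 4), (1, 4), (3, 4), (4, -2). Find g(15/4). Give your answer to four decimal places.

-0.2489

Let σ_i = g''(x_i). Step sizes h_i = 3, 2, 1; slopes of the chords Δ_i = (y_(i+1) - y_i)/h_i = 0, 0, -6.
  3·σ_0 + 10·σ_1 + 2·σ_2 = 6(Δ_1 - Δ_0) = 0
  2·σ_1 + 6·σ_2 + 1·σ_3 = 6(Δ_2 - Δ_1) = -36
Natural end conditions: σ_0 = σ_3 = 0.
Forward elimination and back-substitution give σ_0 = 0, σ_1 = 9/7, σ_2 = -45/7, σ_3 = 0.
On [3, 4], g(t) = 4 - 27/7·(t - 3) - 45/14·(t - 3)² + 15/14·(t - 3)³.
With (t - 3) = 3/4: g(15/4) = -223/896.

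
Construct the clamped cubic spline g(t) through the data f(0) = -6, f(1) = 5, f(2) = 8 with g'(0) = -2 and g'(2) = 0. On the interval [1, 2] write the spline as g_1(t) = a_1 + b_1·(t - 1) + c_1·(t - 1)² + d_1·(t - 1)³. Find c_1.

-13

Let m_i = g''(x_i). Step sizes h_i = 1, 1; slopes of the chords Δ_i = (y_(i+1) - y_i)/h_i = 11, 3.
  1·m_0 + 4·m_1 + 1·m_2 = 6(Δ_1 - Δ_0) = -48
Clamped end conditions give two more equations: 2h_0·m_0 + h_0·m_1 = 6(Δ_0 - g'(0)) = 78 and h_1·m_1 + 2h_1·m_2 = 6(g'(2) - Δ_1) = -18.
Hence m_0 = 52, m_1 = -26, m_2 = 4.
On [1, 2], with g_1(t) = a_1 + b_1·(t - 1) + c_1·(t - 1)² + d_1·(t - 1)³: c_1 = m_1/2 = -13, d_1 = (m_2 - m_1)/(6h_1) = 5, b_1 = Δ_1 - h_1(2m_1 + m_2)/6 = 11.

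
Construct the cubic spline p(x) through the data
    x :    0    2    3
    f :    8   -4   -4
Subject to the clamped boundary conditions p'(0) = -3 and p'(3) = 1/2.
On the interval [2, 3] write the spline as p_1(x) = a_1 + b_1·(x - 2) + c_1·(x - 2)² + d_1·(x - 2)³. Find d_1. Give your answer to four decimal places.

With M_i denoting the second derivative at x_i, h_i = 2, 1, and Δ_i = (y_(i+1) − y_i)/h_i = -6, 0:
  2·M_0 + 6·M_1 + 1·M_2 = 6(Δ_1 - Δ_0) = 36
Clamped end conditions give two more equations: 2h_0·M_0 + h_0·M_1 = 6(Δ_0 - p'(0)) = -18 and h_1·M_1 + 2h_1·M_2 = 6(p'(3) - Δ_1) = 3.
Forward elimination and back-substitution give M_0 = -28/3, M_1 = 29/3, M_2 = -10/3.
On [2, 3], with p_1(x) = a_1 + b_1·(x - 2) + c_1·(x - 2)² + d_1·(x - 2)³: c_1 = M_1/2 = 29/6, d_1 = (M_2 - M_1)/(6h_1) = -13/6, b_1 = Δ_1 - h_1(2M_1 + M_2)/6 = -8/3.

-2.1667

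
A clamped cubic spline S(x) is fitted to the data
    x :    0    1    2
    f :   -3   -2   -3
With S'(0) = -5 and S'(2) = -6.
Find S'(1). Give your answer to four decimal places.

2.7500

Write m_i for S''(x_i). With h_i = 1, 1 and divided differences Δ_i = 1, -1, the continuity of S' gives the tridiagonal system
  1·m_0 + 4·m_1 + 1·m_2 = 6(Δ_1 - Δ_0) = -12
Clamped end conditions give two more equations: 2h_0·m_0 + h_0·m_1 = 6(Δ_0 - S'(0)) = 36 and h_1·m_1 + 2h_1·m_2 = 6(S'(2) - Δ_1) = -30.
Hence m_0 = 41/2, m_1 = -5, m_2 = -25/2.
On [1, 2], S'(x) = b_1 + 2c_1·(x - 1) + 3d_1·(x - 1)² with b_1 = Δ_1 - h_1(2m_1 + m_2)/6 = 11/4, c_1 = m_1/2 = -5/2, d_1 = (m_2 - m_1)/(6h_1) = -5/4. So S'(1) = 11/4.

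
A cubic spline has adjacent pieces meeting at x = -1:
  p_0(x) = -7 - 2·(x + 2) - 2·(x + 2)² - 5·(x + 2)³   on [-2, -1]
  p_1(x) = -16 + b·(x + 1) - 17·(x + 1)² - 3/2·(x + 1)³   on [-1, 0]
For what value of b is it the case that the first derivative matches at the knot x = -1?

-21

p_0'(x) = -2 - 4·(x + 2) - 15·(x + 2)², so p_0'(-1) = -21. On the right, p_1'(-1) = b, so b = -21.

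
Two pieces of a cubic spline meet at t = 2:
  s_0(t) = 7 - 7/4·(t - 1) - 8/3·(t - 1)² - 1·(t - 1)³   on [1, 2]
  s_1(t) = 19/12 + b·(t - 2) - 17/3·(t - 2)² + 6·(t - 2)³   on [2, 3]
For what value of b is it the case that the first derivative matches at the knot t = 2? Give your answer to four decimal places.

-10.0833

s_0'(t) = -7/4 - 16/3·(t - 1) - 3·(t - 1)², so s_0'(2) = -121/12. On the right, s_1'(2) = b, so b = -121/12.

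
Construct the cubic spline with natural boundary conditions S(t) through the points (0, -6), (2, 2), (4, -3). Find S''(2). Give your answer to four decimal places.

Write M_i for S''(x_i). With h_i = 2, 2 and divided differences Δ_i = 4, -5/2, the continuity of S' gives the tridiagonal system
  2·M_0 + 8·M_1 + 2·M_2 = 6(Δ_1 - Δ_0) = -39
Natural end conditions: M_0 = M_2 = 0.
Hence M_0 = 0, M_1 = -39/8, M_2 = 0.

-4.8750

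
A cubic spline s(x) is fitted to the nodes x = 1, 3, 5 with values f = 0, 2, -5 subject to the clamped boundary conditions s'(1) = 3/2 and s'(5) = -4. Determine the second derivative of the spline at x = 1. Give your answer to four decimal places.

Write σ_i for s''(x_i). With h_i = 2, 2 and divided differences Δ_i = 1, -7/2, the continuity of s' gives the tridiagonal system
  2·σ_0 + 8·σ_1 + 2·σ_2 = 6(Δ_1 - Δ_0) = -27
Clamped end conditions give two more equations: 2h_0·σ_0 + h_0·σ_1 = 6(Δ_0 - s'(1)) = -3 and h_1·σ_1 + 2h_1·σ_2 = 6(s'(5) - Δ_1) = -3.
Hence σ_0 = 5/4, σ_1 = -4, σ_2 = 5/4.

1.2500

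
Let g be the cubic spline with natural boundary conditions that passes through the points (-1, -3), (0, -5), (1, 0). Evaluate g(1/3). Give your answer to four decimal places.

-3.9815

With m_i denoting the second derivative at x_i, h_i = 1, 1, and Δ_i = (y_(i+1) − y_i)/h_i = -2, 5:
  1·m_0 + 4·m_1 + 1·m_2 = 6(Δ_1 - Δ_0) = 42
Natural end conditions: m_0 = m_2 = 0.
Hence m_0 = 0, m_1 = 21/2, m_2 = 0.
On [0, 1], g(t) = -5 + 3/2·t + 21/4·t² - 7/4·t³.
With t = 1/3: g(1/3) = -215/54.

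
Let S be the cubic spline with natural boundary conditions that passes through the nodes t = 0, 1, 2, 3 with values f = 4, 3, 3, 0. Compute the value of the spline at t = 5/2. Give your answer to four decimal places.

Write M_i for S''(x_i). With h_i = 1, 1, 1 and divided differences Δ_i = -1, 0, -3, the continuity of S' gives the tridiagonal system
  1·M_0 + 4·M_1 + 1·M_2 = 6(Δ_1 - Δ_0) = 6
  1·M_1 + 4·M_2 + 1·M_3 = 6(Δ_2 - Δ_1) = -18
Natural end conditions: M_0 = M_3 = 0.
Forward elimination and back-substitution give M_0 = 0, M_1 = 14/5, M_2 = -26/5, M_3 = 0.
On [2, 3], S(t) = 3 - 19/15·(t - 2) - 13/5·(t - 2)² + 13/15·(t - 2)³.
With (t - 2) = 1/2: S(5/2) = 73/40.

1.8250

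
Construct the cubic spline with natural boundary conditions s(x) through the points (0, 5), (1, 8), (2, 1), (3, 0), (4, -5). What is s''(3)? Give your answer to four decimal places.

Write σ_i for s''(x_i). With h_i = 1, 1, 1, 1 and divided differences Δ_i = 3, -7, -1, -5, the continuity of s' gives the tridiagonal system
  1·σ_0 + 4·σ_1 + 1·σ_2 = 6(Δ_1 - Δ_0) = -60
  1·σ_1 + 4·σ_2 + 1·σ_3 = 6(Δ_2 - Δ_1) = 36
  1·σ_2 + 4·σ_3 + 1·σ_4 = 6(Δ_3 - Δ_2) = -24
Natural end conditions: σ_0 = σ_4 = 0.
Solving the tridiagonal system: σ_0 = 0, σ_1 = -267/14, σ_2 = 114/7, σ_3 = -141/14, σ_4 = 0.

-10.0714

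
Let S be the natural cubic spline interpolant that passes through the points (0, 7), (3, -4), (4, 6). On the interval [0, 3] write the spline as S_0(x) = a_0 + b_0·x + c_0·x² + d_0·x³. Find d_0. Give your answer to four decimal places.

Write M_i for S''(x_i). With h_i = 3, 1 and divided differences Δ_i = -11/3, 10, the continuity of S' gives the tridiagonal system
  3·M_0 + 8·M_1 + 1·M_2 = 6(Δ_1 - Δ_0) = 82
Natural end conditions: M_0 = M_2 = 0.
Solving the tridiagonal system: M_0 = 0, M_1 = 41/4, M_2 = 0.
On [0, 3], with S_0(x) = a_0 + b_0·x + c_0·x² + d_0·x³: c_0 = M_0/2 = 0, d_0 = (M_1 - M_0)/(6h_0) = 41/72, b_0 = Δ_0 - h_0(2M_0 + M_1)/6 = -211/24.

0.5694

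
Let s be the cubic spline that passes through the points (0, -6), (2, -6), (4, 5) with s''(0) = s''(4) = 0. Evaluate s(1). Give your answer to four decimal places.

-7.0313

With M_i denoting the second derivative at x_i, h_i = 2, 2, and Δ_i = (y_(i+1) − y_i)/h_i = 0, 11/2:
  2·M_0 + 8·M_1 + 2·M_2 = 6(Δ_1 - Δ_0) = 33
Natural end conditions: M_0 = M_2 = 0.
Solving: M_0 = 0, M_1 = 33/8, M_2 = 0.
On [0, 2], s(x) = -6 - 11/8·x + 0·x² + 11/32·x³.
With x = 1: s(1) = -225/32.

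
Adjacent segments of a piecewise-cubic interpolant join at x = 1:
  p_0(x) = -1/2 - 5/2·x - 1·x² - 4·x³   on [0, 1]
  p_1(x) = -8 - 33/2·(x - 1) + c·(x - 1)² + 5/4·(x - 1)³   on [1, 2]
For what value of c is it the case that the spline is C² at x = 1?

p_0''(x) = -2 - 24·x, so p_0''(1) = -26. On the right, p_1''(1) = 2c, so c = -13.

-13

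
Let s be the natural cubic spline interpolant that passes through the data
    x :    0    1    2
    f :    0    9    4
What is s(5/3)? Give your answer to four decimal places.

6.7037

With m_i denoting the second derivative at x_i, h_i = 1, 1, and Δ_i = (y_(i+1) − y_i)/h_i = 9, -5:
  1·m_0 + 4·m_1 + 1·m_2 = 6(Δ_1 - Δ_0) = -84
Natural end conditions: m_0 = m_2 = 0.
Solving the tridiagonal system: m_0 = 0, m_1 = -21, m_2 = 0.
On [1, 2], s(x) = 9 + 2·(x - 1) - 21/2·(x - 1)² + 7/2·(x - 1)³.
With (x - 1) = 2/3: s(5/3) = 181/27.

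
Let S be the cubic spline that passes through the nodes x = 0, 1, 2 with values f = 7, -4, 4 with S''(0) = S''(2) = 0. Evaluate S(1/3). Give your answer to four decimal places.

Write M_i for S''(x_i). With h_i = 1, 1 and divided differences Δ_i = -11, 8, the continuity of S' gives the tridiagonal system
  1·M_0 + 4·M_1 + 1·M_2 = 6(Δ_1 - Δ_0) = 114
Natural end conditions: M_0 = M_2 = 0.
Hence M_0 = 0, M_1 = 57/2, M_2 = 0.
On [0, 1], S(x) = 7 - 63/4·x + 0·x² + 19/4·x³.
With x = 1/3: S(1/3) = 52/27.

1.9259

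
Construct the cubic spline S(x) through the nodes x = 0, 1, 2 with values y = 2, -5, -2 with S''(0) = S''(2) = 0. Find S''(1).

Write M_i for S''(x_i). With h_i = 1, 1 and divided differences Δ_i = -7, 3, the continuity of S' gives the tridiagonal system
  1·M_0 + 4·M_1 + 1·M_2 = 6(Δ_1 - Δ_0) = 60
Natural end conditions: M_0 = M_2 = 0.
Solving: M_0 = 0, M_1 = 15, M_2 = 0.

15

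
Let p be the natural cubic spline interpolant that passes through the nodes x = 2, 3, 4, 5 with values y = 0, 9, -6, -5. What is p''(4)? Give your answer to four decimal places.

35.2000

With σ_i denoting the second derivative at x_i, h_i = 1, 1, 1, and Δ_i = (y_(i+1) − y_i)/h_i = 9, -15, 1:
  1·σ_0 + 4·σ_1 + 1·σ_2 = 6(Δ_1 - Δ_0) = -144
  1·σ_1 + 4·σ_2 + 1·σ_3 = 6(Δ_2 - Δ_1) = 96
Natural end conditions: σ_0 = σ_3 = 0.
Forward elimination and back-substitution give σ_0 = 0, σ_1 = -224/5, σ_2 = 176/5, σ_3 = 0.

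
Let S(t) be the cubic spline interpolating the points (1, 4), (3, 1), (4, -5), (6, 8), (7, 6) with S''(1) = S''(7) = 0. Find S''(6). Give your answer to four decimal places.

Let σ_i = S''(x_i). Step sizes h_i = 2, 1, 2, 1; slopes of the chords Δ_i = (y_(i+1) - y_i)/h_i = -3/2, -6, 13/2, -2.
  2·σ_0 + 6·σ_1 + 1·σ_2 = 6(Δ_1 - Δ_0) = -27
  1·σ_1 + 6·σ_2 + 2·σ_3 = 6(Δ_2 - Δ_1) = 75
  2·σ_2 + 6·σ_3 + 1·σ_4 = 6(Δ_3 - Δ_2) = -51
Natural end conditions: σ_0 = σ_4 = 0.
Forward elimination and back-substitution give σ_0 = 0, σ_1 = -236/31, σ_2 = 579/31, σ_3 = -913/62, σ_4 = 0.

-14.7258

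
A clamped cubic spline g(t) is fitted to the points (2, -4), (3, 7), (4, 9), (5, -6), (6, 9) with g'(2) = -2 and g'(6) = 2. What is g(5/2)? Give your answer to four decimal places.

-0.4665

With M_i denoting the second derivative at x_i, h_i = 1, 1, 1, 1, and Δ_i = (y_(i+1) − y_i)/h_i = 11, 2, -15, 15:
  1·M_0 + 4·M_1 + 1·M_2 = 6(Δ_1 - Δ_0) = -54
  1·M_1 + 4·M_2 + 1·M_3 = 6(Δ_2 - Δ_1) = -102
  1·M_2 + 4·M_3 + 1·M_4 = 6(Δ_3 - Δ_2) = 180
Clamped end conditions give two more equations: 2h_0·M_0 + h_0·M_1 = 6(Δ_0 - g'(2)) = 78 and h_3·M_3 + 2h_3·M_4 = 6(g'(6) - Δ_3) = -78.
Solving: M_0 = 1303/28, M_1 = -211/14, M_2 = -161/4, M_3 = 1037/14, M_4 = -2129/28.
On [2, 3], g(t) = -4 - 2·(t - 2) + 1303/56·(t - 2)² - 575/56·(t - 2)³.
With (t - 2) = 1/2: g(5/2) = -209/448.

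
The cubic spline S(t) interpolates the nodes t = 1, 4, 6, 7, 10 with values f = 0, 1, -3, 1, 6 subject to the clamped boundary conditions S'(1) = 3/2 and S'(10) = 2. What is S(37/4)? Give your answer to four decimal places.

Put M_i = S'' at the i-th knot. Here h = (3, 2, 1, 3) and Δ = (1/3, -2, 4, 5/3), so the interior equations h_(i-1)·M_(i-1) + 2(h_(i-1)+h_i)·M_i + h_i·M_(i+1) = 6(Δ_i − Δ_(i-1)) read
  3·M_0 + 10·M_1 + 2·M_2 = 6(Δ_1 - Δ_0) = -14
  2·M_1 + 6·M_2 + 1·M_3 = 6(Δ_2 - Δ_1) = 36
  1·M_2 + 8·M_3 + 3·M_4 = 6(Δ_3 - Δ_2) = -14
Clamped end conditions give two more equations: 2h_0·M_0 + h_0·M_1 = 6(Δ_0 - S'(1)) = -7 and h_3·M_3 + 2h_3·M_4 = 6(S'(10) - Δ_3) = 2.
Solving the tridiagonal system: M_0 = 34/99, M_1 = -299/99, M_2 = 751/99, M_3 = -344/99, M_4 = 205/99.
On [7, 10], S(t) = 1 + 271/66·(t - 7) - 172/99·(t - 7)² + 61/198·(t - 7)³.
With (t - 7) = 9/4: S(37/4) = 6973/1408.

4.9524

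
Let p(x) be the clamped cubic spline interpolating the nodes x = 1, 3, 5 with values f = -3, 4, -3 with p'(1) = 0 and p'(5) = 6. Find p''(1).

12

With σ_i denoting the second derivative at x_i, h_i = 2, 2, and Δ_i = (y_(i+1) − y_i)/h_i = 7/2, -7/2:
  2·σ_0 + 8·σ_1 + 2·σ_2 = 6(Δ_1 - Δ_0) = -42
Clamped end conditions give two more equations: 2h_0·σ_0 + h_0·σ_1 = 6(Δ_0 - p'(1)) = 21 and h_1·σ_1 + 2h_1·σ_2 = 6(p'(5) - Δ_1) = 57.
Solving the tridiagonal system: σ_0 = 12, σ_1 = -27/2, σ_2 = 21.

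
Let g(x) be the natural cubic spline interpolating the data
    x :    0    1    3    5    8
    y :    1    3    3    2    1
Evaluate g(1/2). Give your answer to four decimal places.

Let m_i = g''(x_i). Step sizes h_i = 1, 2, 2, 3; slopes of the chords Δ_i = (y_(i+1) - y_i)/h_i = 2, 0, -1/2, -1/3.
  1·m_0 + 6·m_1 + 2·m_2 = 6(Δ_1 - Δ_0) = -12
  2·m_1 + 8·m_2 + 2·m_3 = 6(Δ_2 - Δ_1) = -3
  2·m_2 + 10·m_3 + 3·m_4 = 6(Δ_3 - Δ_2) = 1
Natural end conditions: m_0 = m_4 = 0.
Hence m_0 = 0, m_1 = -53/26, m_2 = 3/26, m_3 = 1/13, m_4 = 0.
On [0, 1], g(x) = 1 + 365/156·x + 0·x² - 53/156·x³.
With x = 1/2: g(1/2) = 885/416.

2.1274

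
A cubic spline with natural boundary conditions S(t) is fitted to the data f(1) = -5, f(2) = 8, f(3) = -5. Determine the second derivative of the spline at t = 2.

Put σ_i = S'' at the i-th knot. Here h = (1, 1) and Δ = (13, -13), so the interior equations h_(i-1)·σ_(i-1) + 2(h_(i-1)+h_i)·σ_i + h_i·σ_(i+1) = 6(Δ_i − Δ_(i-1)) read
  1·σ_0 + 4·σ_1 + 1·σ_2 = 6(Δ_1 - Δ_0) = -156
Natural end conditions: σ_0 = σ_2 = 0.
Solving the tridiagonal system: σ_0 = 0, σ_1 = -39, σ_2 = 0.

-39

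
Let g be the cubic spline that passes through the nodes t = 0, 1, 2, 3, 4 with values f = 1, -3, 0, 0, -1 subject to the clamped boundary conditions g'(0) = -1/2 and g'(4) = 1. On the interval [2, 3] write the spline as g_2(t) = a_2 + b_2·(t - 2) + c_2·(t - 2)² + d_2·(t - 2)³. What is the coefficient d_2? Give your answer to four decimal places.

Write m_i for g''(x_i). With h_i = 1, 1, 1, 1 and divided differences Δ_i = -4, 3, 0, -1, the continuity of g' gives the tridiagonal system
  1·m_0 + 4·m_1 + 1·m_2 = 6(Δ_1 - Δ_0) = 42
  1·m_1 + 4·m_2 + 1·m_3 = 6(Δ_2 - Δ_1) = -18
  1·m_2 + 4·m_3 + 1·m_4 = 6(Δ_3 - Δ_2) = -6
Clamped end conditions give two more equations: 2h_0·m_0 + h_0·m_1 = 6(Δ_0 - g'(0)) = -21 and h_3·m_3 + 2h_3·m_4 = 6(g'(4) - Δ_3) = 12.
Solving the tridiagonal system: m_0 = -1077/56, m_1 = 489/28, m_2 = -69/8, m_3 = -27/28, m_4 = 363/56.
On [2, 3], with g_2(t) = a_2 + b_2·(t - 2) + c_2·(t - 2)² + d_2·(t - 2)³: c_2 = m_2/2 = -69/16, d_2 = (m_3 - m_2)/(6h_2) = 143/112, b_2 = Δ_2 - h_2(2m_2 + m_3)/6 = 85/28.

1.2768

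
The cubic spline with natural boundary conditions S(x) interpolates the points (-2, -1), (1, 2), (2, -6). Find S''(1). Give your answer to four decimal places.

-6.7500

Put M_i = S'' at the i-th knot. Here h = (3, 1) and Δ = (1, -8), so the interior equations h_(i-1)·M_(i-1) + 2(h_(i-1)+h_i)·M_i + h_i·M_(i+1) = 6(Δ_i − Δ_(i-1)) read
  3·M_0 + 8·M_1 + 1·M_2 = 6(Δ_1 - Δ_0) = -54
Natural end conditions: M_0 = M_2 = 0.
Solving the tridiagonal system: M_0 = 0, M_1 = -27/4, M_2 = 0.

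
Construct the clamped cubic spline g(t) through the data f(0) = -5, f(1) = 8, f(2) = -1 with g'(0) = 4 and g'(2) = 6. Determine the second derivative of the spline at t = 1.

-68

Write M_i for g''(x_i). With h_i = 1, 1 and divided differences Δ_i = 13, -9, the continuity of g' gives the tridiagonal system
  1·M_0 + 4·M_1 + 1·M_2 = 6(Δ_1 - Δ_0) = -132
Clamped end conditions give two more equations: 2h_0·M_0 + h_0·M_1 = 6(Δ_0 - g'(0)) = 54 and h_1·M_1 + 2h_1·M_2 = 6(g'(2) - Δ_1) = 90.
Hence M_0 = 61, M_1 = -68, M_2 = 79.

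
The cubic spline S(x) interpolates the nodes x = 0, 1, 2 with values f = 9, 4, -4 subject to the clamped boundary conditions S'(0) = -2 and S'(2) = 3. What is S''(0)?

-2

Put σ_i = S'' at the i-th knot. Here h = (1, 1) and Δ = (-5, -8), so the interior equations h_(i-1)·σ_(i-1) + 2(h_(i-1)+h_i)·σ_i + h_i·σ_(i+1) = 6(Δ_i − Δ_(i-1)) read
  1·σ_0 + 4·σ_1 + 1·σ_2 = 6(Δ_1 - Δ_0) = -18
Clamped end conditions give two more equations: 2h_0·σ_0 + h_0·σ_1 = 6(Δ_0 - S'(0)) = -18 and h_1·σ_1 + 2h_1·σ_2 = 6(S'(2) - Δ_1) = 66.
Solving the tridiagonal system: σ_0 = -2, σ_1 = -14, σ_2 = 40.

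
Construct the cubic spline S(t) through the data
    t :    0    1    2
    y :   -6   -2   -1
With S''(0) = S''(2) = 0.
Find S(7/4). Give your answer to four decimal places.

Let M_i = S''(x_i). Step sizes h_i = 1, 1; slopes of the chords Δ_i = (y_(i+1) - y_i)/h_i = 4, 1.
  1·M_0 + 4·M_1 + 1·M_2 = 6(Δ_1 - Δ_0) = -18
Natural end conditions: M_0 = M_2 = 0.
Solving the tridiagonal system: M_0 = 0, M_1 = -9/2, M_2 = 0.
On [1, 2], S(t) = -2 + 5/2·(t - 1) - 9/4·(t - 1)² + 3/4·(t - 1)³.
With (t - 1) = 3/4: S(7/4) = -275/256.

-1.0742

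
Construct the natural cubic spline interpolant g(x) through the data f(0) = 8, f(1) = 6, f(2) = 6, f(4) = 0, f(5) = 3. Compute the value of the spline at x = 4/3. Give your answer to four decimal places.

Let M_i = g''(x_i). Step sizes h_i = 1, 1, 2, 1; slopes of the chords Δ_i = (y_(i+1) - y_i)/h_i = -2, 0, -3, 3.
  1·M_0 + 4·M_1 + 1·M_2 = 6(Δ_1 - Δ_0) = 12
  1·M_1 + 6·M_2 + 2·M_3 = 6(Δ_2 - Δ_1) = -18
  2·M_2 + 6·M_3 + 1·M_4 = 6(Δ_3 - Δ_2) = 36
Natural end conditions: M_0 = M_4 = 0.
Hence M_0 = 0, M_1 = 282/61, M_2 = -396/61, M_3 = 498/61, M_4 = 0.
On [1, 2], g(x) = 6 - 28/61·(x - 1) + 141/61·(x - 1)² - 113/61·(x - 1)³.
With (x - 1) = 1/3: g(4/3) = 9940/1647.

6.0352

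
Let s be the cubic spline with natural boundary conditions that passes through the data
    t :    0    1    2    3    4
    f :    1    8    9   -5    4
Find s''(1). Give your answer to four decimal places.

-0.7500

Let M_i = s''(x_i). Step sizes h_i = 1, 1, 1, 1; slopes of the chords Δ_i = (y_(i+1) - y_i)/h_i = 7, 1, -14, 9.
  1·M_0 + 4·M_1 + 1·M_2 = 6(Δ_1 - Δ_0) = -36
  1·M_1 + 4·M_2 + 1·M_3 = 6(Δ_2 - Δ_1) = -90
  1·M_2 + 4·M_3 + 1·M_4 = 6(Δ_3 - Δ_2) = 138
Natural end conditions: M_0 = M_4 = 0.
Hence M_0 = 0, M_1 = -3/4, M_2 = -33, M_3 = 171/4, M_4 = 0.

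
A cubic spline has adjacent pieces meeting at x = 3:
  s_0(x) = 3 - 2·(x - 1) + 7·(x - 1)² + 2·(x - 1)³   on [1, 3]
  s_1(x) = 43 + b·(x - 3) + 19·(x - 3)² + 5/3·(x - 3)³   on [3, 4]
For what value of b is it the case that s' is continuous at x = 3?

50

s_0'(x) = -2 + 14·(x - 1) + 6·(x - 1)², so s_0'(3) = 50. On the right, s_1'(3) = b, so b = 50.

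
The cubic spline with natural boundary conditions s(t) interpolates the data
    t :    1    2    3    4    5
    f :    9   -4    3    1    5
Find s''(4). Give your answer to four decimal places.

Let M_i = s''(x_i). Step sizes h_i = 1, 1, 1, 1; slopes of the chords Δ_i = (y_(i+1) - y_i)/h_i = -13, 7, -2, 4.
  1·M_0 + 4·M_1 + 1·M_2 = 6(Δ_1 - Δ_0) = 120
  1·M_1 + 4·M_2 + 1·M_3 = 6(Δ_2 - Δ_1) = -54
  1·M_2 + 4·M_3 + 1·M_4 = 6(Δ_3 - Δ_2) = 36
Natural end conditions: M_0 = M_4 = 0.
Solving: M_0 = 0, M_1 = 513/14, M_2 = -186/7, M_3 = 219/14, M_4 = 0.

15.6429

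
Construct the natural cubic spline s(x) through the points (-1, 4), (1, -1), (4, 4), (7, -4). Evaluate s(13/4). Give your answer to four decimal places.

Write σ_i for s''(x_i). With h_i = 2, 3, 3 and divided differences Δ_i = -5/2, 5/3, -8/3, the continuity of s' gives the tridiagonal system
  2·σ_0 + 10·σ_1 + 3·σ_2 = 6(Δ_1 - Δ_0) = 25
  3·σ_1 + 12·σ_2 + 3·σ_3 = 6(Δ_2 - Δ_1) = -26
Natural end conditions: σ_0 = σ_3 = 0.
Solving the tridiagonal system: σ_0 = 0, σ_1 = 126/37, σ_2 = -335/111, σ_3 = 0.
On [1, 4], s(x) = -1 - 17/74·(x - 1) + 63/37·(x - 1)² - 713/1998·(x - 1)³.
With (x - 1) = 9/4: s(13/4) = 14389/4736.

3.0382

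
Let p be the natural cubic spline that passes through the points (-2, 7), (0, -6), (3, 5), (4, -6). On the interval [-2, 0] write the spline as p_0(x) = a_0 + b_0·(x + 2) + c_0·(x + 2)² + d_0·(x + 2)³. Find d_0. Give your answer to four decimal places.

Write M_i for p''(x_i). With h_i = 2, 3, 1 and divided differences Δ_i = -13/2, 11/3, -11, the continuity of p' gives the tridiagonal system
  2·M_0 + 10·M_1 + 3·M_2 = 6(Δ_1 - Δ_0) = 61
  3·M_1 + 8·M_2 + 1·M_3 = 6(Δ_2 - Δ_1) = -88
Natural end conditions: M_0 = M_3 = 0.
Forward elimination and back-substitution give M_0 = 0, M_1 = 752/71, M_2 = -1063/71, M_3 = 0.
On [-2, 0], with p_0(x) = a_0 + b_0·(x + 2) + c_0·(x + 2)² + d_0·(x + 2)³: c_0 = M_0/2 = 0, d_0 = (M_1 - M_0)/(6h_0) = 188/213, b_0 = Δ_0 - h_0(2M_0 + M_1)/6 = -4273/426.

0.8826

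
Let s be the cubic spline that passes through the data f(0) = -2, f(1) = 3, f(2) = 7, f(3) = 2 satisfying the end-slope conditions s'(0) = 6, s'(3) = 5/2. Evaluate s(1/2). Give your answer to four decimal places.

0.5042

With M_i denoting the second derivative at x_i, h_i = 1, 1, 1, and Δ_i = (y_(i+1) − y_i)/h_i = 5, 4, -5:
  1·M_0 + 4·M_1 + 1·M_2 = 6(Δ_1 - Δ_0) = -6
  1·M_1 + 4·M_2 + 1·M_3 = 6(Δ_2 - Δ_1) = -54
Clamped end conditions give two more equations: 2h_0·M_0 + h_0·M_1 = 6(Δ_0 - s'(0)) = -6 and h_2·M_2 + 2h_2·M_3 = 6(s'(3) - Δ_2) = 45.
Forward elimination and back-substitution give M_0 = -89/15, M_1 = 88/15, M_2 = -353/15, M_3 = 514/15.
On [0, 1], s(t) = -2 + 6·t - 89/30·t² + 59/30·t³.
With t = 1/2: s(1/2) = 121/240.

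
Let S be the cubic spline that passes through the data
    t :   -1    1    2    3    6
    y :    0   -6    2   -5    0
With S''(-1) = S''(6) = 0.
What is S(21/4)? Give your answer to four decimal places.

-4.8091

Write M_i for S''(x_i). With h_i = 2, 1, 1, 3 and divided differences Δ_i = -3, 8, -7, 5/3, the continuity of S' gives the tridiagonal system
  2·M_0 + 6·M_1 + 1·M_2 = 6(Δ_1 - Δ_0) = 66
  1·M_1 + 4·M_2 + 1·M_3 = 6(Δ_2 - Δ_1) = -90
  1·M_2 + 8·M_3 + 3·M_4 = 6(Δ_3 - Δ_2) = 52
Natural end conditions: M_0 = M_4 = 0.
Solving: M_0 = 0, M_1 = 1409/89, M_2 = -2580/89, M_3 = 901/89, M_4 = 0.
On [3, 6], S(t) = -5 - 2258/267·(t - 3) + 901/178·(t - 3)² - 901/1602·(t - 3)³.
With (t - 3) = 9/4: S(21/4) = -54785/11392.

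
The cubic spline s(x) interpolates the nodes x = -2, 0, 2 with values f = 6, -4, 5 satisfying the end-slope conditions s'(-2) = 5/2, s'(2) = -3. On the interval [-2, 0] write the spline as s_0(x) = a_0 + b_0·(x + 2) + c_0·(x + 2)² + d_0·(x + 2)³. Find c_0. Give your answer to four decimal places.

With M_i denoting the second derivative at x_i, h_i = 2, 2, and Δ_i = (y_(i+1) − y_i)/h_i = -5, 9/2:
  2·M_0 + 8·M_1 + 2·M_2 = 6(Δ_1 - Δ_0) = 57
Clamped end conditions give two more equations: 2h_0·M_0 + h_0·M_1 = 6(Δ_0 - s'(-2)) = -45 and h_1·M_1 + 2h_1·M_2 = 6(s'(2) - Δ_1) = -45.
Forward elimination and back-substitution give M_0 = -79/4, M_1 = 17, M_2 = -79/4.
On [-2, 0], with s_0(x) = a_0 + b_0·(x + 2) + c_0·(x + 2)² + d_0·(x + 2)³: c_0 = M_0/2 = -79/8, d_0 = (M_1 - M_0)/(6h_0) = 49/16, b_0 = Δ_0 - h_0(2M_0 + M_1)/6 = 5/2.

-9.8750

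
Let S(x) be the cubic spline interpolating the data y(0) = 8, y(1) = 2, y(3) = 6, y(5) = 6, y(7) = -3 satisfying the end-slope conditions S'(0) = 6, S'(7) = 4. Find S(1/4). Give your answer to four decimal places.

8.2723

Put m_i = S'' at the i-th knot. Here h = (1, 2, 2, 2) and Δ = (-6, 2, 0, -9/2), so the interior equations h_(i-1)·m_(i-1) + 2(h_(i-1)+h_i)·m_i + h_i·m_(i+1) = 6(Δ_i − Δ_(i-1)) read
  1·m_0 + 6·m_1 + 2·m_2 = 6(Δ_1 - Δ_0) = 48
  2·m_1 + 8·m_2 + 2·m_3 = 6(Δ_2 - Δ_1) = -12
  2·m_2 + 8·m_3 + 2·m_4 = 6(Δ_3 - Δ_2) = -27
Clamped end conditions give two more equations: 2h_0·m_0 + h_0·m_1 = 6(Δ_0 - S'(0)) = -72 and h_3·m_3 + 2h_3·m_4 = 6(S'(7) - Δ_3) = 51.
Forward elimination and back-substitution give m_0 = -3817/86, m_1 = 721/43, m_2 = -707/172, m_3 = -272/43, m_4 = 2737/172.
On [0, 1], S(x) = 8 + 6·x - 3817/172·x² + 1753/172·x³.
With x = 1/4: S(1/4) = 91061/11008.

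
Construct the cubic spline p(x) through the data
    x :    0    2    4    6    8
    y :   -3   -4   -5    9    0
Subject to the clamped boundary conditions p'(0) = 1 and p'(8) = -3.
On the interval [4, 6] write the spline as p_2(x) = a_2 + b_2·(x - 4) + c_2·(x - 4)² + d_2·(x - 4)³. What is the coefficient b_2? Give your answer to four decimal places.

5.1071

With m_i denoting the second derivative at x_i, h_i = 2, 2, 2, 2, and Δ_i = (y_(i+1) − y_i)/h_i = -1/2, -1/2, 7, -9/2:
  2·m_0 + 8·m_1 + 2·m_2 = 6(Δ_1 - Δ_0) = 0
  2·m_1 + 8·m_2 + 2·m_3 = 6(Δ_2 - Δ_1) = 45
  2·m_2 + 8·m_3 + 2·m_4 = 6(Δ_3 - Δ_2) = -69
Clamped end conditions give two more equations: 2h_0·m_0 + h_0·m_1 = 6(Δ_0 - p'(0)) = -9 and h_3·m_3 + 2h_3·m_4 = 6(p'(8) - Δ_3) = 9.
Forward elimination and back-substitution give m_0 = -137/112, m_1 = -115/56, m_2 = 151/16, m_3 = -739/56, m_4 = 991/112.
On [4, 6], with p_2(x) = a_2 + b_2·(x - 4) + c_2·(x - 4)² + d_2·(x - 4)³: c_2 = m_2/2 = 151/32, d_2 = (m_3 - m_2)/(6h_2) = -845/448, b_2 = Δ_2 - h_2(2m_2 + m_3)/6 = 143/28.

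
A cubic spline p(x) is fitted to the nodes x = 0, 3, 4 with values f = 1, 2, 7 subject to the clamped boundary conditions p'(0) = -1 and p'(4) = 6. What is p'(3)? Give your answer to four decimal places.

3.6250

Write m_i for p''(x_i). With h_i = 3, 1 and divided differences Δ_i = 1/3, 5, the continuity of p' gives the tridiagonal system
  3·m_0 + 8·m_1 + 1·m_2 = 6(Δ_1 - Δ_0) = 28
Clamped end conditions give two more equations: 2h_0·m_0 + h_0·m_1 = 6(Δ_0 - p'(0)) = 8 and h_1·m_1 + 2h_1·m_2 = 6(p'(4) - Δ_1) = 6.
Solving the tridiagonal system: m_0 = -5/12, m_1 = 7/2, m_2 = 5/4.
On [3, 4], p'(x) = b_1 + 2c_1·(x - 3) + 3d_1·(x - 3)² with b_1 = Δ_1 - h_1(2m_1 + m_2)/6 = 29/8, c_1 = m_1/2 = 7/4, d_1 = (m_2 - m_1)/(6h_1) = -3/8. So p'(3) = 29/8.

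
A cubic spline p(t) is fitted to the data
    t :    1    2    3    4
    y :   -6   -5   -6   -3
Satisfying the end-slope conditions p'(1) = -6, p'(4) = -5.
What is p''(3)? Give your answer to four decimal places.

Let m_i = p''(x_i). Step sizes h_i = 1, 1, 1; slopes of the chords Δ_i = (y_(i+1) - y_i)/h_i = 1, -1, 3.
  1·m_0 + 4·m_1 + 1·m_2 = 6(Δ_1 - Δ_0) = -12
  1·m_1 + 4·m_2 + 1·m_3 = 6(Δ_2 - Δ_1) = 24
Clamped end conditions give two more equations: 2h_0·m_0 + h_0·m_1 = 6(Δ_0 - p'(1)) = 42 and h_2·m_2 + 2h_2·m_3 = 6(p'(4) - Δ_2) = -48.
Forward elimination and back-substitution give m_0 = 424/15, m_1 = -218/15, m_2 = 268/15, m_3 = -494/15.

17.8667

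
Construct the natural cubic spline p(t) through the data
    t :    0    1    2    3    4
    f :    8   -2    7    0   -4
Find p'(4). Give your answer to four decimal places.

Put M_i = p'' at the i-th knot. Here h = (1, 1, 1, 1) and Δ = (-10, 9, -7, -4), so the interior equations h_(i-1)·M_(i-1) + 2(h_(i-1)+h_i)·M_i + h_i·M_(i+1) = 6(Δ_i − Δ_(i-1)) read
  1·M_0 + 4·M_1 + 1·M_2 = 6(Δ_1 - Δ_0) = 114
  1·M_1 + 4·M_2 + 1·M_3 = 6(Δ_2 - Δ_1) = -96
  1·M_2 + 4·M_3 + 1·M_4 = 6(Δ_3 - Δ_2) = 18
Natural end conditions: M_0 = M_4 = 0.
Solving: M_0 = 0, M_1 = 264/7, M_2 = -258/7, M_3 = 96/7, M_4 = 0.
On [3, 4], p'(t) = b_3 + 2c_3·(t - 3) + 3d_3·(t - 3)² with b_3 = Δ_3 - h_3(2M_3 + M_4)/6 = -60/7, c_3 = M_3/2 = 48/7, d_3 = (M_4 - M_3)/(6h_3) = -16/7. So p'(4) = -12/7.

-1.7143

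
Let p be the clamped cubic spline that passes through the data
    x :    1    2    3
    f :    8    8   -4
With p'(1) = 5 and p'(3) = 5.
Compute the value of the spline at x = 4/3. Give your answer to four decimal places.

Write m_i for p''(x_i). With h_i = 1, 1 and divided differences Δ_i = 0, -12, the continuity of p' gives the tridiagonal system
  1·m_0 + 4·m_1 + 1·m_2 = 6(Δ_1 - Δ_0) = -72
Clamped end conditions give two more equations: 2h_0·m_0 + h_0·m_1 = 6(Δ_0 - p'(1)) = -30 and h_1·m_1 + 2h_1·m_2 = 6(p'(3) - Δ_1) = 102.
Forward elimination and back-substitution give m_0 = 3, m_1 = -36, m_2 = 69.
On [1, 2], p(x) = 8 + 5·(x - 1) + 3/2·(x - 1)² - 13/2·(x - 1)³.
With (x - 1) = 1/3: p(4/3) = 259/27.

9.5926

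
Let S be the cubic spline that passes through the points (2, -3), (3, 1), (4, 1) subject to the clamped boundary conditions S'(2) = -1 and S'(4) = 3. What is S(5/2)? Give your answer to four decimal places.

Let M_i = S''(x_i). Step sizes h_i = 1, 1; slopes of the chords Δ_i = (y_(i+1) - y_i)/h_i = 4, 0.
  1·M_0 + 4·M_1 + 1·M_2 = 6(Δ_1 - Δ_0) = -24
Clamped end conditions give two more equations: 2h_0·M_0 + h_0·M_1 = 6(Δ_0 - S'(2)) = 30 and h_1·M_1 + 2h_1·M_2 = 6(S'(4) - Δ_1) = 18.
Forward elimination and back-substitution give M_0 = 23, M_1 = -16, M_2 = 17.
On [2, 3], S(t) = -3 - 1·(t - 2) + 23/2·(t - 2)² - 13/2·(t - 2)³.
With (t - 2) = 1/2: S(5/2) = -23/16.

-1.4375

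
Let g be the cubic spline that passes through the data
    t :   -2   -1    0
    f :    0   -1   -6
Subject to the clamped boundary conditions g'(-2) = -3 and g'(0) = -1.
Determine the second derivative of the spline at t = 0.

Let M_i = g''(x_i). Step sizes h_i = 1, 1; slopes of the chords Δ_i = (y_(i+1) - y_i)/h_i = -1, -5.
  1·M_0 + 4·M_1 + 1·M_2 = 6(Δ_1 - Δ_0) = -24
Clamped end conditions give two more equations: 2h_0·M_0 + h_0·M_1 = 6(Δ_0 - g'(-2)) = 12 and h_1·M_1 + 2h_1·M_2 = 6(g'(0) - Δ_1) = 24.
Forward elimination and back-substitution give M_0 = 13, M_1 = -14, M_2 = 19.

19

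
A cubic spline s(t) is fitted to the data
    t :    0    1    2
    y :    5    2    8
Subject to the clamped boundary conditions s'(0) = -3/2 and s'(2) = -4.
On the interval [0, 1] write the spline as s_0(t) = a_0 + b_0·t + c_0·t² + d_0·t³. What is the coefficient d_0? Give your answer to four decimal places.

8.1250

Put σ_i = s'' at the i-th knot. Here h = (1, 1) and Δ = (-3, 6), so the interior equations h_(i-1)·σ_(i-1) + 2(h_(i-1)+h_i)·σ_i + h_i·σ_(i+1) = 6(Δ_i − Δ_(i-1)) read
  1·σ_0 + 4·σ_1 + 1·σ_2 = 6(Δ_1 - Δ_0) = 54
Clamped end conditions give two more equations: 2h_0·σ_0 + h_0·σ_1 = 6(Δ_0 - s'(0)) = -9 and h_1·σ_1 + 2h_1·σ_2 = 6(s'(2) - Δ_1) = -60.
Hence σ_0 = -77/4, σ_1 = 59/2, σ_2 = -179/4.
On [0, 1], with s_0(t) = a_0 + b_0·t + c_0·t² + d_0·t³: c_0 = σ_0/2 = -77/8, d_0 = (σ_1 - σ_0)/(6h_0) = 65/8, b_0 = Δ_0 - h_0(2σ_0 + σ_1)/6 = -3/2.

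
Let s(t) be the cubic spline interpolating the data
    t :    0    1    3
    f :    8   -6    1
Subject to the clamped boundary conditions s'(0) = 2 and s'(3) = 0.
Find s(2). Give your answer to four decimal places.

Put m_i = s'' at the i-th knot. Here h = (1, 2) and Δ = (-14, 7/2), so the interior equations h_(i-1)·m_(i-1) + 2(h_(i-1)+h_i)·m_i + h_i·m_(i+1) = 6(Δ_i − Δ_(i-1)) read
  1·m_0 + 6·m_1 + 2·m_2 = 6(Δ_1 - Δ_0) = 105
Clamped end conditions give two more equations: 2h_0·m_0 + h_0·m_1 = 6(Δ_0 - s'(0)) = -96 and h_1·m_1 + 2h_1·m_2 = 6(s'(3) - Δ_1) = -21.
Forward elimination and back-substitution give m_0 = -397/6, m_1 = 109/3, m_2 = -281/12.
On [1, 3], s(t) = -6 - 155/12·(t - 1) + 109/6·(t - 1)² - 239/48·(t - 1)³.
With (t - 1) = 1: s(2) = -275/48.

-5.7292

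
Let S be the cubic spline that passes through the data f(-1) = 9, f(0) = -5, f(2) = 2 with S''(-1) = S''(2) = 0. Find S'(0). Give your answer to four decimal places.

Let M_i = S''(x_i). Step sizes h_i = 1, 2; slopes of the chords Δ_i = (y_(i+1) - y_i)/h_i = -14, 7/2.
  1·M_0 + 6·M_1 + 2·M_2 = 6(Δ_1 - Δ_0) = 105
Natural end conditions: M_0 = M_2 = 0.
Hence M_0 = 0, M_1 = 35/2, M_2 = 0.
On [0, 2], S'(x) = b_1 + 2c_1·x + 3d_1·x² with b_1 = Δ_1 - h_1(2M_1 + M_2)/6 = -49/6, c_1 = M_1/2 = 35/4, d_1 = (M_2 - M_1)/(6h_1) = -35/24. So S'(0) = -49/6.

-8.1667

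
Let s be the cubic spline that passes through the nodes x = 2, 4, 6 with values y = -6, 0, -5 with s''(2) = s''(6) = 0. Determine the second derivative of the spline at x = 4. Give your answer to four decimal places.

With M_i denoting the second derivative at x_i, h_i = 2, 2, and Δ_i = (y_(i+1) − y_i)/h_i = 3, -5/2:
  2·M_0 + 8·M_1 + 2·M_2 = 6(Δ_1 - Δ_0) = -33
Natural end conditions: M_0 = M_2 = 0.
Solving: M_0 = 0, M_1 = -33/8, M_2 = 0.

-4.1250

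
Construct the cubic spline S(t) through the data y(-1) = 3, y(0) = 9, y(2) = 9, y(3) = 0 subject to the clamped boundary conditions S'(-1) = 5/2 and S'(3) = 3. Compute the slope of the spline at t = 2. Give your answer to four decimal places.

Let m_i = S''(x_i). Step sizes h_i = 1, 2, 1; slopes of the chords Δ_i = (y_(i+1) - y_i)/h_i = 6, 0, -9.
  1·m_0 + 6·m_1 + 2·m_2 = 6(Δ_1 - Δ_0) = -36
  2·m_1 + 6·m_2 + 1·m_3 = 6(Δ_2 - Δ_1) = -54
Clamped end conditions give two more equations: 2h_0·m_0 + h_0·m_1 = 6(Δ_0 - S'(-1)) = 21 and h_2·m_2 + 2h_2·m_3 = 6(S'(3) - Δ_2) = 72.
Solving: m_0 = 418/35, m_1 = -101/35, m_2 = -536/35, m_3 = 1528/35.
On [2, 3], S'(t) = b_2 + 2c_2·(t - 2) + 3d_2·(t - 2)² with b_2 = Δ_2 - h_2(2m_2 + m_3)/6 = -391/35, c_2 = m_2/2 = -268/35, d_2 = (m_3 - m_2)/(6h_2) = 344/35. So S'(2) = -391/35.

-11.1714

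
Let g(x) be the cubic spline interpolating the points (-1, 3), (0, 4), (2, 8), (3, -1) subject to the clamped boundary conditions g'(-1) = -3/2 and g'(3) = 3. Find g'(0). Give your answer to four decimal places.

Put M_i = g'' at the i-th knot. Here h = (1, 2, 1) and Δ = (1, 2, -9), so the interior equations h_(i-1)·M_(i-1) + 2(h_(i-1)+h_i)·M_i + h_i·M_(i+1) = 6(Δ_i − Δ_(i-1)) read
  1·M_0 + 6·M_1 + 2·M_2 = 6(Δ_1 - Δ_0) = 6
  2·M_1 + 6·M_2 + 1·M_3 = 6(Δ_2 - Δ_1) = -66
Clamped end conditions give two more equations: 2h_0·M_0 + h_0·M_1 = 6(Δ_0 - g'(-1)) = 15 and h_2·M_2 + 2h_2·M_3 = 6(g'(3) - Δ_2) = 72.
Forward elimination and back-substitution give M_0 = 132/35, M_1 = 261/35, M_2 = -744/35, M_3 = 1632/35.
On [0, 2], g'(x) = b_1 + 2c_1·x + 3d_1·x² with b_1 = Δ_1 - h_1(2M_1 + M_2)/6 = 144/35, c_1 = M_1/2 = 261/70, d_1 = (M_2 - M_1)/(6h_1) = -67/28. So g'(0) = 144/35.

4.1143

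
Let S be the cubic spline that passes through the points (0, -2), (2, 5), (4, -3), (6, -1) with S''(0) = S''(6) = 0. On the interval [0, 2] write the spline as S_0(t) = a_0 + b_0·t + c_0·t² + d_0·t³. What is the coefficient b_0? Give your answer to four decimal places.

Write σ_i for S''(x_i). With h_i = 2, 2, 2 and divided differences Δ_i = 7/2, -4, 1, the continuity of S' gives the tridiagonal system
  2·σ_0 + 8·σ_1 + 2·σ_2 = 6(Δ_1 - Δ_0) = -45
  2·σ_1 + 8·σ_2 + 2·σ_3 = 6(Δ_2 - Δ_1) = 30
Natural end conditions: σ_0 = σ_3 = 0.
Solving: σ_0 = 0, σ_1 = -7, σ_2 = 11/2, σ_3 = 0.
On [0, 2], with S_0(t) = a_0 + b_0·t + c_0·t² + d_0·t³: c_0 = σ_0/2 = 0, d_0 = (σ_1 - σ_0)/(6h_0) = -7/12, b_0 = Δ_0 - h_0(2σ_0 + σ_1)/6 = 35/6.

5.8333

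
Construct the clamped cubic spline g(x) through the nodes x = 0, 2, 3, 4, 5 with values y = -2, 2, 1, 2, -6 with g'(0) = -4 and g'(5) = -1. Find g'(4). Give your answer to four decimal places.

Put M_i = g'' at the i-th knot. Here h = (2, 1, 1, 1) and Δ = (2, -1, 1, -8), so the interior equations h_(i-1)·M_(i-1) + 2(h_(i-1)+h_i)·M_i + h_i·M_(i+1) = 6(Δ_i − Δ_(i-1)) read
  2·M_0 + 6·M_1 + 1·M_2 = 6(Δ_1 - Δ_0) = -18
  1·M_1 + 4·M_2 + 1·M_3 = 6(Δ_2 - Δ_1) = 12
  1·M_2 + 4·M_3 + 1·M_4 = 6(Δ_3 - Δ_2) = -54
Clamped end conditions give two more equations: 2h_0·M_0 + h_0·M_1 = 6(Δ_0 - g'(0)) = 36 and h_3·M_3 + 2h_3·M_4 = 6(g'(5) - Δ_3) = 42.
Forward elimination and back-substitution give M_0 = 564/41, M_1 = -390/41, M_2 = 474/41, M_3 = -1014/41, M_4 = 1368/41.
On [4, 5], g'(x) = b_3 + 2c_3·(x - 4) + 3d_3·(x - 4)² with b_3 = Δ_3 - h_3(2M_3 + M_4)/6 = -218/41, c_3 = M_3/2 = -507/41, d_3 = (M_4 - M_3)/(6h_3) = 397/41. So g'(4) = -218/41.

-5.3171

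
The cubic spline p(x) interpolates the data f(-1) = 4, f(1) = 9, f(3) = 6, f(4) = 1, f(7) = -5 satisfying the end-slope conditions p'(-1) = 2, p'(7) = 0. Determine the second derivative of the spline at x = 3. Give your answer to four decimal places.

-2.9500

Let m_i = p''(x_i). Step sizes h_i = 2, 2, 1, 3; slopes of the chords Δ_i = (y_(i+1) - y_i)/h_i = 5/2, -3/2, -5, -2.
  2·m_0 + 8·m_1 + 2·m_2 = 6(Δ_1 - Δ_0) = -24
  2·m_1 + 6·m_2 + 1·m_3 = 6(Δ_2 - Δ_1) = -21
  1·m_2 + 8·m_3 + 3·m_4 = 6(Δ_3 - Δ_2) = 18
Clamped end conditions give two more equations: 2h_0·m_0 + h_0·m_1 = 6(Δ_0 - p'(-1)) = 3 and h_3·m_3 + 2h_3·m_4 = 6(p'(7) - Δ_3) = 12.
Solving the tridiagonal system: m_0 = 43/20, m_1 = -14/5, m_2 = -59/20, m_3 = 23/10, m_4 = 17/20.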